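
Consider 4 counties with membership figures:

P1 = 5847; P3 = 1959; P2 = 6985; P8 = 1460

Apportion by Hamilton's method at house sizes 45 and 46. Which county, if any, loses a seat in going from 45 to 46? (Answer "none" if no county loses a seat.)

P3

At 45 seats: P1 16, P3 6, P2 19, P8 4.
At 46 seats: P1 17, P3 5, P2 20, P8 4.
P3 drops from 6 to 5.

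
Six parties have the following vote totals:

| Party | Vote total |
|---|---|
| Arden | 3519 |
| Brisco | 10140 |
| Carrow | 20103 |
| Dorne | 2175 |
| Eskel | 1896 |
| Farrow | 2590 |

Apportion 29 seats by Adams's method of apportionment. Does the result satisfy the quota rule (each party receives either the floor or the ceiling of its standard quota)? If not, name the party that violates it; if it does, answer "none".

Carrow

Standard quotas: Arden 2.525, Brisco 7.275, Carrow 14.422, Dorne 1.560, Eskel 1.360, Farrow 1.858.
Adams allocation: Arden 3, Brisco 7, Carrow 13, Dorne 2, Eskel 2, Farrow 2.
Carrow has quota 14.422 (lower 14, upper 15) but receives 13 — outside the quota interval.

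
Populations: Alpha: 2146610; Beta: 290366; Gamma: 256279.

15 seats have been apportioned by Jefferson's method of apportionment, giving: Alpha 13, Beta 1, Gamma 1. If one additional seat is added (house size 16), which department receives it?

Priority for the next seat is population ÷ (current seats + 1).
Priorities: Alpha 153329.286, Beta 145183.000, Gamma 128139.500.
Highest priority: Alpha.

Alpha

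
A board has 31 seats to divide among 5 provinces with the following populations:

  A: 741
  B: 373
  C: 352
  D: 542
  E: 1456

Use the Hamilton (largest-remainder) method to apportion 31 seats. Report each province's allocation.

A 7; B 3; C 3; D 5; E 13

The standard divisor is 3464/31 ≈ 111.742.
Standard quotas: A 6.631, B 3.338, C 3.150, D 4.850, E 13.030.
Lower quotas: A 6, B 3, C 3, D 4, E 13 (sum 29, leaving 2 seats).
Remainders in descending order: D 0.850, A 0.631, B 0.338, C 0.150, E 0.030.
The surplus seats go to D, A.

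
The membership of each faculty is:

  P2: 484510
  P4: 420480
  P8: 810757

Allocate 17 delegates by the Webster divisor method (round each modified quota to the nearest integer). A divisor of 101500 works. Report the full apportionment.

With modified divisor 101500: modified quotas P2 4.773, P4 4.143, P8 7.988.
Rounding to the nearest integer: P2 5, P4 4, P8 8 (total 17).

P2: 5, P4: 4, P8: 8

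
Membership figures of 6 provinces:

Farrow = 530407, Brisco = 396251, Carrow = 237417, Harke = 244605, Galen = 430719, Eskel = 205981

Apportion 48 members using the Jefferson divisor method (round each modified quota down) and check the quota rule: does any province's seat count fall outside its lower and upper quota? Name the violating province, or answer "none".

none

Standard quotas: Farrow 12.447, Brisco 9.299, Carrow 5.572, Harke 5.740, Galen 10.108, Eskel 4.834.
Jefferson allocation: Farrow 13, Brisco 9, Carrow 5, Harke 6, Galen 10, Eskel 5.
Every allocation lies between the lower and upper quota.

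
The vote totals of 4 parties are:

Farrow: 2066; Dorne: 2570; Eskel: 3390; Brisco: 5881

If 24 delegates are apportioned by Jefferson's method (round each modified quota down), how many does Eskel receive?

6

Standard divisor 13907/24 ≈ 579.458; standard quotas: Farrow 3.565, Dorne 4.435, Eskel 5.850, Brisco 10.149.
Rounding down gives 3, 4, 5, 10 = 22 seats, so the divisor must be adjusted.
With modified divisor 530: modified quotas Farrow 3.898, Dorne 4.849, Eskel 6.396, Brisco 11.096.
Rounding down: Farrow 3, Dorne 4, Eskel 6, Brisco 11 (total 24).
Eskel receives 6.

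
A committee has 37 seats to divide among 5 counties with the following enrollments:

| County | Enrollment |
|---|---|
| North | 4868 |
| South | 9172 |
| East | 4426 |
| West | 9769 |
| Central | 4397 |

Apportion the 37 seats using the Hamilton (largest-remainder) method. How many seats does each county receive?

The standard divisor is 32632/37 ≈ 881.946.
Standard quotas: North 5.5196, South 10.3997, East 5.0184, West 11.0766, Central 4.9856.
Lower quotas: North 5, South 10, East 5, West 11, Central 4 (sum 35, leaving 2 seats).
Remainders in descending order: Central 0.9856, North 0.5196, South 0.3997, West 0.0766, East 0.0184.
Largest remainders: Central, North receive the extra seats.

North: 6, South: 10, East: 5, West: 11, Central: 5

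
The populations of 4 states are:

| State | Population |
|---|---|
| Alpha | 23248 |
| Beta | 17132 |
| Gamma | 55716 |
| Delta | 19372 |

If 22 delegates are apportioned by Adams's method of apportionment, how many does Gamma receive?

10

Standard divisor 115468/22 ≈ 5248.545; standard quotas: Alpha 4.429, Beta 3.264, Gamma 10.616, Delta 3.691.
Rounding up gives 5, 4, 11, 4 = 24 seats, so the divisor must be adjusted.
With modified divisor 5760: modified quotas Alpha 4.036, Beta 2.974, Gamma 9.673, Delta 3.363.
Rounding up: Alpha 5, Beta 3, Gamma 10, Delta 4 (total 22).
Gamma receives 10.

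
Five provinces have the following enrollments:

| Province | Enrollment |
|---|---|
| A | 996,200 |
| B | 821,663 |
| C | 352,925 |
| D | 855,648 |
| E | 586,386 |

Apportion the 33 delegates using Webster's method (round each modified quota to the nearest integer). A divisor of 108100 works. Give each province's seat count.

A 9, B 8, C 3, D 8, E 5

With modified divisor 108100: modified quotas A 9.216, B 7.601, C 3.265, D 7.915, E 5.424.
Rounding to the nearest integer: A 9, B 8, C 3, D 8, E 5 (total 33).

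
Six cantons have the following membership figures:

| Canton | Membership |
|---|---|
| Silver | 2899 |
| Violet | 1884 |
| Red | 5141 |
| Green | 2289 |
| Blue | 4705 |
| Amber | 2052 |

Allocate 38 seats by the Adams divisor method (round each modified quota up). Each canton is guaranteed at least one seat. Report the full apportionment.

Silver: 6; Violet: 4; Red: 10; Green: 5; Blue: 9; Amber: 4

Standard divisor 18970/38 ≈ 499.211; standard quotas: Silver 5.807, Violet 3.774, Red 10.298, Green 4.585, Blue 9.425, Amber 4.110.
Rounding up gives 6, 4, 11, 5, 10, 5 = 41 seats, so the divisor must be adjusted.
With modified divisor 550: modified quotas Silver 5.271, Violet 3.425, Red 9.347, Green 4.162, Blue 8.555, Amber 3.731.
Rounding up: Silver 6, Violet 4, Red 10, Green 5, Blue 9, Amber 4 (total 38).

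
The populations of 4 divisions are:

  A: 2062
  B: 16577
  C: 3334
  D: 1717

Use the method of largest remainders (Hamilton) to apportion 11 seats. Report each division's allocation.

A=1, B=8, C=1, D=1

The standard divisor is 23690/11 ≈ 2153.636.
Standard quotas: A 0.9575, B 7.6972, C 1.5481, D 0.7973.
Lower quotas: A 0, B 7, C 1, D 0 (sum 8, leaving 3 seats).
Remainders in descending order: A 0.9575, D 0.7973, B 0.6972, C 0.5481.
Largest remainders: A, D, B receive the extra seats.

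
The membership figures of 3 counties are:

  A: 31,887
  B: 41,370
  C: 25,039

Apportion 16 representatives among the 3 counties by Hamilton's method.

Total 98296; standard divisor 98296/16 ≈ 6143.5.
Standard quotas: A 5.1904, B 6.7339, C 4.0757.
Lower quotas: A 5, B 6, C 4 (sum 15, leaving 1 seat).
Remainders in descending order: B 0.7339, A 0.1904, C 0.0757.
Largest remainder: B receives the extra seat.

A: 5, B: 7, C: 4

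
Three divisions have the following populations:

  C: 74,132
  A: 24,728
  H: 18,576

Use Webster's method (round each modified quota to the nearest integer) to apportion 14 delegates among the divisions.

Standard divisor 117436/14 ≈ 8388.286; standard quotas: C 8.838, A 2.948, H 2.215.
Rounding to the nearest integer gives C 9, A 3, H 2 — total 14, matching the house size, so no adjustment is needed.

C 9, A 3, H 2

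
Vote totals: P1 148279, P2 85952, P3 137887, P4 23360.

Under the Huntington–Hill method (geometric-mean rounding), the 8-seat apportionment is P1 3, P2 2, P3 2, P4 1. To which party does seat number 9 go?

P3

Priority for the next seat is population ÷ (√(s·(s+1))).
Priorities: P1 42804.460, P2 35089.757, P3 56292.132, P4 16518.014.
Highest priority: P3.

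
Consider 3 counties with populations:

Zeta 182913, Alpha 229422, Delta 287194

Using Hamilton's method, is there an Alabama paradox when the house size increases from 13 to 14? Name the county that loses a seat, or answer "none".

At 13 seats: Zeta 4, Alpha 4, Delta 5.
At 14 seats: Zeta 4, Alpha 4, Delta 6.
No county's allocation decreased.

none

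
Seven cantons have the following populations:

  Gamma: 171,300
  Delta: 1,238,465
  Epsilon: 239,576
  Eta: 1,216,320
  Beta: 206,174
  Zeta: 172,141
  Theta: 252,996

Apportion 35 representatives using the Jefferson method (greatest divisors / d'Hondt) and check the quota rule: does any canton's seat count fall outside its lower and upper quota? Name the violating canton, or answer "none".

Standard quotas: Gamma 1.714, Delta 12.395, Epsilon 2.398, Eta 12.174, Beta 2.064, Zeta 1.723, Theta 2.532.
Jefferson allocation: Gamma 1, Delta 14, Epsilon 2, Eta 13, Beta 2, Zeta 1, Theta 2.
Delta has quota 12.395 (lower 12, upper 13) but receives 14 — outside the quota interval.

Delta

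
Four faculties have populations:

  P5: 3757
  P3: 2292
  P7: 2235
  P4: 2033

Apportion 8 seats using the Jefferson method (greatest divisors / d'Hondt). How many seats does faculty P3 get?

Standard divisor 10317/8 ≈ 1289.625; standard quotas: P5 2.913, P3 1.777, P7 1.733, P4 1.576.
Rounding down gives 2, 1, 1, 1 = 5 seats, so the divisor must be adjusted.
With modified divisor 1100: modified quotas P5 3.415, P3 2.084, P7 2.032, P4 1.848.
Rounding down: P5 3, P3 2, P7 2, P4 1 (total 8).
P3 receives 2.

2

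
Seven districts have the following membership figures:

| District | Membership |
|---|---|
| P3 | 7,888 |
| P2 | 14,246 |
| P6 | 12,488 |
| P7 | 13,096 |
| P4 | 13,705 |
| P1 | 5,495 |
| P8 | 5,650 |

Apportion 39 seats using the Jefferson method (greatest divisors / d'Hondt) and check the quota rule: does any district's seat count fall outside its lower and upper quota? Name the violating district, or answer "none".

Standard quotas: P3 4.239, P2 7.656, P6 6.711, P7 7.038, P4 7.365, P1 2.953, P8 3.036.
Jefferson allocation: P3 4, P2 8, P6 7, P7 7, P4 7, P1 3, P8 3.
Every allocation lies between the lower and upper quota.

none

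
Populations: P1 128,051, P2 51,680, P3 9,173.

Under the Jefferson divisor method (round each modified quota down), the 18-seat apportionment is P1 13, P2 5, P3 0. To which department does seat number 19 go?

Priority for the next seat is population ÷ (current seats + 1).
Priorities: P1 9146.500, P2 8613.333, P3 9173.000.
Highest priority: P3.

P3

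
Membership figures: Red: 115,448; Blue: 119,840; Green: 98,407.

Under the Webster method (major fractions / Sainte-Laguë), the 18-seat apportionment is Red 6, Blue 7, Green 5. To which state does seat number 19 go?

Priority for the next seat is population ÷ (current seats + 0.5).
Priorities: Red 17761.231, Blue 15978.667, Green 17892.182.
Highest priority: Green.

Green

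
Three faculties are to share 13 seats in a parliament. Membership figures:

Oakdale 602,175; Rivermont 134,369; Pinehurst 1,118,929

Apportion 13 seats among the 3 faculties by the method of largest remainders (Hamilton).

Oakdale 4; Rivermont 1; Pinehurst 8

The standard divisor is 1855473/13 ≈ 142728.692.
Standard quotas: Oakdale 4.2190, Rivermont 0.9414, Pinehurst 7.8396.
Lower quotas: Oakdale 4, Rivermont 0, Pinehurst 7 (sum 11, leaving 2 seats).
Remainders in descending order: Rivermont 0.9414, Pinehurst 0.8396, Oakdale 0.2190.
Largest remainders: Rivermont, Pinehurst receive the extra seats.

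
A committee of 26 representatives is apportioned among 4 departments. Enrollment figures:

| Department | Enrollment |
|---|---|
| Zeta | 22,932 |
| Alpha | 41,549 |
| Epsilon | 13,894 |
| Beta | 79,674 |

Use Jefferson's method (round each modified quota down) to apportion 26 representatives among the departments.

Zeta 4; Alpha 7; Epsilon 2; Beta 13

Standard divisor 158049/26 ≈ 6078.808; standard quotas: Zeta 3.772, Alpha 6.835, Epsilon 2.286, Beta 13.107.
Rounding down gives 3, 6, 2, 13 = 24 seats, so the divisor must be adjusted.
With modified divisor 5700: modified quotas Zeta 4.023, Alpha 7.289, Epsilon 2.438, Beta 13.978.
Rounding down: Zeta 4, Alpha 7, Epsilon 2, Beta 13 (total 26).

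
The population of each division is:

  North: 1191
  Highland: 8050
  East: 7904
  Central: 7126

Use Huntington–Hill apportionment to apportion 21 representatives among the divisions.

North=1, Highland=7, East=7, Central=6

With divisor 1160: modified quotas North 1.027, Highland 6.940, East 6.814, Central 6.143.
Geometric-mean thresholds: North √(1·2)=1.414, Highland √(6·7)=6.481, East √(6·7)=6.481, Central √(6·7)=6.481.
Each quota rounded against its threshold gives North 1, Highland 7, East 7, Central 6 (total 21).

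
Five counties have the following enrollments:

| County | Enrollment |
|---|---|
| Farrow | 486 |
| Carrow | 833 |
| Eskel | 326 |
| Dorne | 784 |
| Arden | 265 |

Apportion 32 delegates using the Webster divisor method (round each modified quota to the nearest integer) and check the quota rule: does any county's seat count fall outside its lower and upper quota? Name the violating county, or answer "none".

Standard quotas: Farrow 5.773, Carrow 9.895, Eskel 3.872, Dorne 9.313, Arden 3.148.
Webster allocation: Farrow 6, Carrow 10, Eskel 4, Dorne 9, Arden 3.
Every allocation lies between the lower and upper quota.

none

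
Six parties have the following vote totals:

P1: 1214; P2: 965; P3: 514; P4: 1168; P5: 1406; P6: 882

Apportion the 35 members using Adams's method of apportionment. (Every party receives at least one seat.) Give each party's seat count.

Standard divisor 6149/35 ≈ 175.686; standard quotas: P1 6.910, P2 5.493, P3 2.926, P4 6.648, P5 8.003, P6 5.020.
Rounding up gives 7, 6, 3, 7, 9, 6 = 38 seats, so the divisor must be adjusted.
With modified divisor 194: modified quotas P1 6.258, P2 4.974, P3 2.649, P4 6.021, P5 7.247, P6 4.546.
Rounding up: P1 7, P2 5, P3 3, P4 7, P5 8, P6 5 (total 35).

P1 7; P2 5; P3 3; P4 7; P5 8; P6 5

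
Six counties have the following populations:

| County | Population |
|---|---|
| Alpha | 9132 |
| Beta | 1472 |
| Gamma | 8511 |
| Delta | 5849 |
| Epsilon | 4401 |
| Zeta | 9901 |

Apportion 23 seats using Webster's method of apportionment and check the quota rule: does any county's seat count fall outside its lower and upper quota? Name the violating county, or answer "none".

none

Standard quotas: Alpha 5.349, Beta 0.862, Gamma 4.985, Delta 3.426, Epsilon 2.578, Zeta 5.799.
Webster allocation: Alpha 5, Beta 1, Gamma 5, Delta 3, Epsilon 3, Zeta 6.
Every allocation lies between the lower and upper quota.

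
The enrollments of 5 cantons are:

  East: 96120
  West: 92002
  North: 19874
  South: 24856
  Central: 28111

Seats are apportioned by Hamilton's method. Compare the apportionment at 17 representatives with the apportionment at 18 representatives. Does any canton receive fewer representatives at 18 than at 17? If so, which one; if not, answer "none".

none

At 17 seats: East 6, West 6, North 1, South 2, Central 2.
At 18 seats: East 7, West 6, North 1, South 2, Central 2.
No canton's allocation decreased.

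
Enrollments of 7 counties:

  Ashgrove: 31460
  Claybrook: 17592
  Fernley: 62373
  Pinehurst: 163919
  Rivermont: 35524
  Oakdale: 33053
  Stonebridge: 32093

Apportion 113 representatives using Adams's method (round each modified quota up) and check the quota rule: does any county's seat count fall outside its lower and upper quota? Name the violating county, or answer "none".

Standard quotas: Ashgrove 9.454, Claybrook 5.287, Fernley 18.744, Pinehurst 49.261, Rivermont 10.676, Oakdale 9.933, Stonebridge 9.645.
Adams allocation: Ashgrove 10, Claybrook 6, Fernley 18, Pinehurst 48, Rivermont 11, Oakdale 10, Stonebridge 10.
Pinehurst has quota 49.261 (lower 49, upper 50) but receives 48 — outside the quota interval.

Pinehurst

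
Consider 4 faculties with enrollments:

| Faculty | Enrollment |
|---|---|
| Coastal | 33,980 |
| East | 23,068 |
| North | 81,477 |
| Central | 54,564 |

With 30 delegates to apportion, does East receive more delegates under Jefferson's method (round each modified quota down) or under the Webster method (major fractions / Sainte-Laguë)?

Webster

Jefferson: Coastal 5, East 3, North 13, Central 9.
Webster: Coastal 5, East 4, North 13, Central 8.
East gets 3 under Jefferson and 4 under Webster.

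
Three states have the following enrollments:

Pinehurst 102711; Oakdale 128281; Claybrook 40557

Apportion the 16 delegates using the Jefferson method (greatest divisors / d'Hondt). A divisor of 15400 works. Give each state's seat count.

With modified divisor 15400: modified quotas Pinehurst 6.670, Oakdale 8.330, Claybrook 2.634.
Rounding down: Pinehurst 6, Oakdale 8, Claybrook 2 (total 16).

Pinehurst: 6, Oakdale: 8, Claybrook: 2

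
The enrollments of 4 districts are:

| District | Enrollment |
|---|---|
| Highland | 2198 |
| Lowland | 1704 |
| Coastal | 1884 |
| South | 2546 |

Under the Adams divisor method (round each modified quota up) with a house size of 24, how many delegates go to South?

7

Standard divisor 8332/24 ≈ 347.167; standard quotas: Highland 6.331, Lowland 4.908, Coastal 5.427, South 7.334.
Rounding up gives 7, 5, 6, 8 = 26 seats, so the divisor must be adjusted.
With modified divisor 370: modified quotas Highland 5.941, Lowland 4.605, Coastal 5.092, South 6.881.
Rounding up: Highland 6, Lowland 5, Coastal 6, South 7 (total 24).
South receives 7.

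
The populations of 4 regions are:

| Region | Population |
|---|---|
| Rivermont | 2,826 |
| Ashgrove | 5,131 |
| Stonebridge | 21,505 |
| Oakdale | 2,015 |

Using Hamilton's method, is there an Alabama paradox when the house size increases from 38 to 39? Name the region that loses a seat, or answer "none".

Oakdale

At 38 seats: Rivermont 3, Ashgrove 6, Stonebridge 26, Oakdale 3.
At 39 seats: Rivermont 4, Ashgrove 6, Stonebridge 27, Oakdale 2.
Oakdale drops from 3 to 2.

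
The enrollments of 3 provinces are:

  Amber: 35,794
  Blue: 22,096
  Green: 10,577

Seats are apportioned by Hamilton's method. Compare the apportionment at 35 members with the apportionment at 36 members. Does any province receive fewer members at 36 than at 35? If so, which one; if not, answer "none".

At 35 seats: Amber 18, Blue 11, Green 6.
At 36 seats: Amber 19, Blue 12, Green 5.
Green drops from 6 to 5.

Green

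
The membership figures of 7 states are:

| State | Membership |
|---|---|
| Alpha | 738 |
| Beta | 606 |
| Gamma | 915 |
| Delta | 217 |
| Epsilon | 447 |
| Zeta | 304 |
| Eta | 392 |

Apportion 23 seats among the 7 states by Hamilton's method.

Alpha: 5, Beta: 4, Gamma: 6, Delta: 1, Epsilon: 3, Zeta: 2, Eta: 2

The standard divisor is 3619/23 ≈ 157.348.
Standard quotas: Alpha 4.690, Beta 3.851, Gamma 5.815, Delta 1.379, Epsilon 2.841, Zeta 1.932, Eta 2.491.
Lower quotas: Alpha 4, Beta 3, Gamma 5, Delta 1, Epsilon 2, Zeta 1, Eta 2 (sum 18, leaving 5 seats).
Remainders in descending order: Zeta 0.932, Beta 0.851, Epsilon 0.841, Gamma 0.815, Alpha 0.690, Eta 0.491, Delta 0.379.
Largest remainders: Zeta, Beta, Epsilon, Gamma, Alpha receive the extra seats.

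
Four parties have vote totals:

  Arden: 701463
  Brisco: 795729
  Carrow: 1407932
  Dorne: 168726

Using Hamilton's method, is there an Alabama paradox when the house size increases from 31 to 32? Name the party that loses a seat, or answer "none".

none

At 31 seats: Arden 7, Brisco 8, Carrow 14, Dorne 2.
At 32 seats: Arden 7, Brisco 8, Carrow 15, Dorne 2.
No party's allocation decreased.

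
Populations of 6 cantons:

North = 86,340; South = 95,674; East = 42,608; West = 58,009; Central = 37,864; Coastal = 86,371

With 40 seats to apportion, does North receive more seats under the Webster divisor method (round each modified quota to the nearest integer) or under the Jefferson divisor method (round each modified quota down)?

Jefferson

Webster: North 8, South 9, East 4, West 6, Central 4, Coastal 9.
Jefferson: North 9, South 9, East 4, West 6, Central 3, Coastal 9.
North gets 8 under Webster and 9 under Jefferson.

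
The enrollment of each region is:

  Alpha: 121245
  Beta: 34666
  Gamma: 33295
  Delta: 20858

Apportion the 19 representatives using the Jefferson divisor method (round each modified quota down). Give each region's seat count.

Standard divisor 210064/19 ≈ 11056; standard quotas: Alpha 10.966, Beta 3.135, Gamma 3.011, Delta 1.887.
Rounding down gives 10, 3, 3, 1 = 17 seats, so the divisor must be adjusted.
With modified divisor 10300: modified quotas Alpha 11.771, Beta 3.366, Gamma 3.233, Delta 2.025.
Rounding down: Alpha 11, Beta 3, Gamma 3, Delta 2 (total 19).

Alpha 11; Beta 3; Gamma 3; Delta 2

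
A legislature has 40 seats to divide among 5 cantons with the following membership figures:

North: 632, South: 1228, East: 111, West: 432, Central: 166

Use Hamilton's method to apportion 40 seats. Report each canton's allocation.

North 10, South 19, East 2, West 7, Central 2

Standard divisor: 2569 ÷ 40 ≈ 64.225.
Standard quotas: North 9.840, South 19.120, East 1.728, West 6.726, Central 2.585.
Lower quotas: North 9, South 19, East 1, West 6, Central 2 (sum 37, leaving 3 seats).
Remainders in descending order: North 0.840, East 0.728, West 0.726, Central 0.585, South 0.120.
Largest remainders: North, East, West receive the extra seats.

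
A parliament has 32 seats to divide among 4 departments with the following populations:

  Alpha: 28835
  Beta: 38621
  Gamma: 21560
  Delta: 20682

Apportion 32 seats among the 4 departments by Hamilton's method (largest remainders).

Alpha 9, Beta 11, Gamma 6, Delta 6

Standard divisor: 109698 ÷ 32 ≈ 3428.062.
Standard quotas: Alpha 8.4115, Beta 11.2661, Gamma 6.2893, Delta 6.0331.
Lower quotas: Alpha 8, Beta 11, Gamma 6, Delta 6 (sum 31, leaving 1 seat).
Remainders in descending order: Alpha 0.4115, Gamma 0.2893, Beta 0.2661, Delta 0.0331.
The surplus seat goes to Alpha.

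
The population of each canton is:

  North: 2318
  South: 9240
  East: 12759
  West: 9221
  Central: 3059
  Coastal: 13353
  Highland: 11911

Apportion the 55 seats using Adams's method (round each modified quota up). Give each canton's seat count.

North 2, South 8, East 11, West 8, Central 3, Coastal 12, Highland 11

Standard divisor 61861/55 ≈ 1124.745; standard quotas: North 2.061, South 8.215, East 11.344, West 8.198, Central 2.720, Coastal 11.872, Highland 10.590.
Rounding up gives 3, 9, 12, 9, 3, 12, 11 = 59 seats, so the divisor must be adjusted.
With modified divisor 1180: modified quotas North 1.964, South 7.831, East 10.813, West 7.814, Central 2.592, Coastal 11.316, Highland 10.094.
Rounding up: North 2, South 8, East 11, West 8, Central 3, Coastal 12, Highland 11 (total 55).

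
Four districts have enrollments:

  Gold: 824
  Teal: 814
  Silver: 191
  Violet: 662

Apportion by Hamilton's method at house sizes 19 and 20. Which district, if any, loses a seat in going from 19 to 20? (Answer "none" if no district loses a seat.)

Silver

At 19 seats: Gold 6, Teal 6, Silver 2, Violet 5.
At 20 seats: Gold 7, Teal 7, Silver 1, Violet 5.
Silver drops from 2 to 1.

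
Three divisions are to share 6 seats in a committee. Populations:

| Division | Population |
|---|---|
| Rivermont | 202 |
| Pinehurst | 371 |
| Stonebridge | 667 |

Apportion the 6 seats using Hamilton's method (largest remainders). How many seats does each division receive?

Rivermont=1, Pinehurst=2, Stonebridge=3

The standard divisor is 1240/6 ≈ 206.667.
Standard quotas: Rivermont 0.977, Pinehurst 1.795, Stonebridge 3.227.
Lower quotas: Rivermont 0, Pinehurst 1, Stonebridge 3 (sum 4, leaving 2 seats).
Remainders in descending order: Rivermont 0.977, Pinehurst 0.795, Stonebridge 0.227.
Largest remainders: Rivermont, Pinehurst receive the extra seats.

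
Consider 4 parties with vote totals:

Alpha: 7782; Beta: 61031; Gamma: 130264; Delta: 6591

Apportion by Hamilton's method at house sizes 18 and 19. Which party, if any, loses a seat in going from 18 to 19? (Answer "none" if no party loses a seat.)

Delta

At 18 seats: Alpha 1, Beta 5, Gamma 11, Delta 1.
At 19 seats: Alpha 1, Beta 6, Gamma 12, Delta 0.
Delta drops from 1 to 0.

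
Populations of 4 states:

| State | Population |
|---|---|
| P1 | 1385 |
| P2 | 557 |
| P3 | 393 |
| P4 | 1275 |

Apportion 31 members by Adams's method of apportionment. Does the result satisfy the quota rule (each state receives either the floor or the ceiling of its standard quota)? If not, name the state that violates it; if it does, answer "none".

Standard quotas: P1 11.893, P2 4.783, P3 3.375, P4 10.949.
Adams allocation: P1 11, P2 5, P3 4, P4 11.
Every allocation lies between the lower and upper quota.

none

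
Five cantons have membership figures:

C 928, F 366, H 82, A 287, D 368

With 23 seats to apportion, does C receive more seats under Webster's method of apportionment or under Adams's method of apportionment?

Webster: C 11, F 4, H 1, A 3, D 4.
Adams: C 10, F 4, H 1, A 4, D 4.
C gets 11 under Webster and 10 under Adams.

Webster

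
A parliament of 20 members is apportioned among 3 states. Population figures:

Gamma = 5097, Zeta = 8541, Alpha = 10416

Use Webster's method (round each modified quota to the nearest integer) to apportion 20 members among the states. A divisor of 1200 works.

Gamma 4; Zeta 7; Alpha 9

With modified divisor 1200: modified quotas Gamma 4.247, Zeta 7.117, Alpha 8.680.
Rounding to the nearest integer: Gamma 4, Zeta 7, Alpha 9 (total 20).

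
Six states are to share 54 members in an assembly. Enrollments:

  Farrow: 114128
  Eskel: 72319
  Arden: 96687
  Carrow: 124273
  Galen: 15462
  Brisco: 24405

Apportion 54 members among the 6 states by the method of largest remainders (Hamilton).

Standard divisor: 447274 ÷ 54 ≈ 8282.852.
Standard quotas: Farrow 13.7788, Eskel 8.7312, Arden 11.6732, Carrow 15.0036, Galen 1.8667, Brisco 2.9464.
Lower quotas: Farrow 13, Eskel 8, Arden 11, Carrow 15, Galen 1, Brisco 2 (sum 50, leaving 4 seats).
Remainders in descending order: Brisco 0.9464, Galen 0.8667, Farrow 0.7788, Eskel 0.7312, Arden 0.6732, Carrow 0.0036.
Largest remainders: Brisco, Galen, Farrow, Eskel receive the extra seats.

Farrow 14, Eskel 9, Arden 11, Carrow 15, Galen 2, Brisco 3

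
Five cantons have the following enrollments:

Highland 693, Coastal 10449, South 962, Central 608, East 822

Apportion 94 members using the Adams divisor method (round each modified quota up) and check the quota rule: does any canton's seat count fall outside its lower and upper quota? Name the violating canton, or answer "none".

Coastal

Standard quotas: Highland 4.813, Coastal 72.573, South 6.682, Central 4.223, East 5.709.
Adams allocation: Highland 5, Coastal 71, South 7, Central 5, East 6.
Coastal has quota 72.573 (lower 72, upper 73) but receives 71 — outside the quota interval.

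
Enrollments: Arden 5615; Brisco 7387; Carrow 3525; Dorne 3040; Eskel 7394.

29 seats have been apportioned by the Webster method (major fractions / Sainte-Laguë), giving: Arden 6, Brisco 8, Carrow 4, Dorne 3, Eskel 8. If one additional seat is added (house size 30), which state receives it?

Priority for the next seat is population ÷ (current seats + 0.5).
Priorities: Arden 863.846, Brisco 869.059, Carrow 783.333, Dorne 868.571, Eskel 869.882.
Highest priority: Eskel.

Eskel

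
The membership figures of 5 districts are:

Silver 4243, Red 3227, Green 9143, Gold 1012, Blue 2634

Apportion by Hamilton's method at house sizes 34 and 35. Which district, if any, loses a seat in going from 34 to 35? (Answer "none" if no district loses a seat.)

Blue

At 34 seats: Silver 7, Red 5, Green 15, Gold 2, Blue 5.
At 35 seats: Silver 7, Red 6, Green 16, Gold 2, Blue 4.
Blue drops from 5 to 4.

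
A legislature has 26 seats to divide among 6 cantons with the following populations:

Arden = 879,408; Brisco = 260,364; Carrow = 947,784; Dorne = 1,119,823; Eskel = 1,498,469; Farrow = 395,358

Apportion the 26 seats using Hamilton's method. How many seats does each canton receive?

Total 5101206; standard divisor 5101206/26 ≈ 196200.231.
Standard quotas: Arden 4.4822, Brisco 1.3270, Carrow 4.8307, Dorne 5.7076, Eskel 7.6374, Farrow 2.0151.
Lower quotas: Arden 4, Brisco 1, Carrow 4, Dorne 5, Eskel 7, Farrow 2 (sum 23, leaving 3 seats).
Remainders in descending order: Carrow 0.8307, Dorne 0.7076, Eskel 0.6374, Arden 0.4822, Brisco 0.3270, Farrow 0.0151.
The surplus seats go to Carrow, Dorne, Eskel.

Arden 4, Brisco 1, Carrow 5, Dorne 6, Eskel 8, Farrow 2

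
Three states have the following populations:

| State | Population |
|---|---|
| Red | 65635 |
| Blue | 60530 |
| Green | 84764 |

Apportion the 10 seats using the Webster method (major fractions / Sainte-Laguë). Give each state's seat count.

Standard divisor 210929/10 ≈ 21092.9; standard quotas: Red 3.112, Blue 2.870, Green 4.019.
Rounding to the nearest integer gives Red 3, Blue 3, Green 4 — total 10, matching the house size, so no adjustment is needed.

Red: 3, Blue: 3, Green: 4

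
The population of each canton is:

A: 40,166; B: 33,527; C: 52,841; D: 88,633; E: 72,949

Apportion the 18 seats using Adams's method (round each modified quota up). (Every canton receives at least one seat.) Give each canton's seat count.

Standard divisor 288116/18 ≈ 16006.444; standard quotas: A 2.509, B 2.095, C 3.301, D 5.537, E 4.557.
Rounding up gives 3, 3, 4, 6, 5 = 21 seats, so the divisor must be adjusted.
With modified divisor 18000: modified quotas A 2.231, B 1.863, C 2.936, D 4.924, E 4.053.
Rounding up: A 3, B 2, C 3, D 5, E 5 (total 18).

A 3, B 2, C 3, D 5, E 5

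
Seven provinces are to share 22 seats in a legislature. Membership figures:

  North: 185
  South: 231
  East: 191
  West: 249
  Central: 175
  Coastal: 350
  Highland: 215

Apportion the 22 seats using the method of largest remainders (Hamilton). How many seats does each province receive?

North 3, South 3, East 3, West 3, Central 2, Coastal 5, Highland 3

Standard divisor: 1596 ÷ 22 ≈ 72.545.
Standard quotas: North 2.550, South 3.184, East 2.633, West 3.432, Central 2.412, Coastal 4.825, Highland 2.964.
Lower quotas: North 2, South 3, East 2, West 3, Central 2, Coastal 4, Highland 2 (sum 18, leaving 4 seats).
Remainders in descending order: Highland 0.964, Coastal 0.825, East 0.633, North 0.550, West 0.432, Central 0.412, South 0.184.
The surplus seats go to Highland, Coastal, East, North.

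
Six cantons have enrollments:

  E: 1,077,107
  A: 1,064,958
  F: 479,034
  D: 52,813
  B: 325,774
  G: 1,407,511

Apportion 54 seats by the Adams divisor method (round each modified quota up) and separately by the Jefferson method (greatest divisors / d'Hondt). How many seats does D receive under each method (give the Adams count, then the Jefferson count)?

Adams: E 13, A 13, F 6, D 1, B 4, G 17.
Jefferson: E 13, A 13, F 6, D 0, B 4, G 18.
D gets 1 under Adams and 0 under Jefferson.

1 and 0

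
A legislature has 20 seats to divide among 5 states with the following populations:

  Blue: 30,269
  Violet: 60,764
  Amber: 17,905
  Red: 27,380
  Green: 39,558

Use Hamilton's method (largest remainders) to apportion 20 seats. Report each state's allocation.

The standard divisor is 175876/20 ≈ 8793.8.
Standard quotas: Blue 3.4421, Violet 6.9099, Amber 2.0361, Red 3.1136, Green 4.4984.
Lower quotas: Blue 3, Violet 6, Amber 2, Red 3, Green 4 (sum 18, leaving 2 seats).
Remainders in descending order: Violet 0.9099, Green 0.4984, Blue 0.4421, Red 0.1136, Amber 0.0361.
The surplus seats go to Violet, Green.

Blue 3, Violet 7, Amber 2, Red 3, Green 5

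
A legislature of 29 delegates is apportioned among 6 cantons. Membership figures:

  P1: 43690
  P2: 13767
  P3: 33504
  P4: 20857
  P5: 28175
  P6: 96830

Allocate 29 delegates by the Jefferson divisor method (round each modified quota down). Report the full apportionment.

P1=6; P2=1; P3=4; P4=2; P5=3; P6=13

Standard divisor 236823/29 ≈ 8166.31; standard quotas: P1 5.350, P2 1.686, P3 4.103, P4 2.554, P5 3.450, P6 11.857.
Rounding down gives 5, 1, 4, 2, 3, 11 = 26 seats, so the divisor must be adjusted.
With modified divisor 7200: modified quotas P1 6.068, P2 1.912, P3 4.653, P4 2.897, P5 3.913, P6 13.449.
Rounding down: P1 6, P2 1, P3 4, P4 2, P5 3, P6 13 (total 29).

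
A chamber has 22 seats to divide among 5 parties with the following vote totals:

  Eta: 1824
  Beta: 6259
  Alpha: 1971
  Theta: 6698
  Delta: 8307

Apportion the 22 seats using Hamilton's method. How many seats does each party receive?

Eta 2, Beta 5, Alpha 2, Theta 6, Delta 7

Total 25059; standard divisor 25059/22 ≈ 1139.045.
Standard quotas: Eta 1.6013, Beta 5.4950, Alpha 1.7304, Theta 5.8804, Delta 7.2929.
Lower quotas: Eta 1, Beta 5, Alpha 1, Theta 5, Delta 7 (sum 19, leaving 3 seats).
Remainders in descending order: Theta 0.8804, Alpha 0.7304, Eta 0.6013, Beta 0.4950, Delta 0.2929.
Largest remainders: Theta, Alpha, Eta receive the extra seats.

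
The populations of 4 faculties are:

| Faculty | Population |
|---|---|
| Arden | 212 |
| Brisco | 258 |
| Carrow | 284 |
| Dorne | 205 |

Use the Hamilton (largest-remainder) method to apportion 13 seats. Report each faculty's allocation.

Arden 3; Brisco 3; Carrow 4; Dorne 3

Standard divisor: 959 ÷ 13 ≈ 73.769.
Standard quotas: Arden 2.874, Brisco 3.497, Carrow 3.850, Dorne 2.779.
Lower quotas: Arden 2, Brisco 3, Carrow 3, Dorne 2 (sum 10, leaving 3 seats).
Remainders in descending order: Arden 0.874, Carrow 0.850, Dorne 0.779, Brisco 0.497.
Largest remainders: Arden, Carrow, Dorne receive the extra seats.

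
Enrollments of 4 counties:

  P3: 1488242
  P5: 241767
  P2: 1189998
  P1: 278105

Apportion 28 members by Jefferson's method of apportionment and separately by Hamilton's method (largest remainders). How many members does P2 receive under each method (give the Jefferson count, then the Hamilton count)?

Jefferson: P3 13, P5 2, P2 11, P1 2.
Hamilton: P3 13, P5 2, P2 10, P1 3.
P2 gets 11 under Jefferson and 10 under Hamilton.

11 and 10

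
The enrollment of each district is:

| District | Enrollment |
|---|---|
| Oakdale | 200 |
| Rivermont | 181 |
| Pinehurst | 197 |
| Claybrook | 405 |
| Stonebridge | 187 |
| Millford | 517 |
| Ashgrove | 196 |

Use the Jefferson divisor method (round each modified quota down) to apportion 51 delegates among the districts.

Standard divisor 1883/51 ≈ 36.922; standard quotas: Oakdale 5.417, Rivermont 4.902, Pinehurst 5.336, Claybrook 10.969, Stonebridge 5.065, Millford 14.003, Ashgrove 5.309.
Rounding down gives 5, 4, 5, 10, 5, 14, 5 = 48 seats, so the divisor must be adjusted.
With modified divisor 34: modified quotas Oakdale 5.882, Rivermont 5.324, Pinehurst 5.794, Claybrook 11.912, Stonebridge 5.500, Millford 15.206, Ashgrove 5.765.
Rounding down: Oakdale 5, Rivermont 5, Pinehurst 5, Claybrook 11, Stonebridge 5, Millford 15, Ashgrove 5 (total 51).

Oakdale=5; Rivermont=5; Pinehurst=5; Claybrook=11; Stonebridge=5; Millford=15; Ashgrove=5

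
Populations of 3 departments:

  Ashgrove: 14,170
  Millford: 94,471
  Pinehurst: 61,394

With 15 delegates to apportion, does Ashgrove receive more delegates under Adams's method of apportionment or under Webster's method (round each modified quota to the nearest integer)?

Adams

Adams: Ashgrove 2, Millford 8, Pinehurst 5.
Webster: Ashgrove 1, Millford 8, Pinehurst 6.
Ashgrove gets 2 under Adams and 1 under Webster.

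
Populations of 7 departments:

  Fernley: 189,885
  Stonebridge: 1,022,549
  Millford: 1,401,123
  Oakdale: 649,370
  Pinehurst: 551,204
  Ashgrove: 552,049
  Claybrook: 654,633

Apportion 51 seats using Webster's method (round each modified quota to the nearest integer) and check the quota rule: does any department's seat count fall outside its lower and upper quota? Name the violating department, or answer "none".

Standard quotas: Fernley 1.929, Stonebridge 10.387, Millford 14.232, Oakdale 6.596, Pinehurst 5.599, Ashgrove 5.608, Claybrook 6.650.
Webster allocation: Fernley 2, Stonebridge 10, Millford 14, Oakdale 6, Pinehurst 6, Ashgrove 6, Claybrook 7.
Every allocation lies between the lower and upper quota.

none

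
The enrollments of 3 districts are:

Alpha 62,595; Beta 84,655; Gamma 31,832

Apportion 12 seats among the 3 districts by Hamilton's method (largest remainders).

Standard divisor: 179082 ÷ 12 ≈ 14923.5.
Standard quotas: Alpha 4.1944, Beta 5.6726, Gamma 2.1330.
Lower quotas: Alpha 4, Beta 5, Gamma 2 (sum 11, leaving 1 seat).
Remainders in descending order: Beta 0.6726, Alpha 0.1944, Gamma 0.1330.
Largest remainder: Beta receives the extra seat.

Alpha 4, Beta 6, Gamma 2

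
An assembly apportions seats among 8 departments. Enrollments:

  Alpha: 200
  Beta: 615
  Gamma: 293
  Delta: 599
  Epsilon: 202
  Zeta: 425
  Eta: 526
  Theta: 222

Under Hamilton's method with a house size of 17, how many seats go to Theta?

1

Standard divisor: 3082 ÷ 17 ≈ 181.294.
Standard quotas: Alpha 1.103, Beta 3.392, Gamma 1.616, Delta 3.304, Epsilon 1.114, Zeta 2.344, Eta 2.901, Theta 1.225.
Lower quotas: Alpha 1, Beta 3, Gamma 1, Delta 3, Epsilon 1, Zeta 2, Eta 2, Theta 1 (sum 14, leaving 3 seats).
Remainders in descending order: Eta 0.901, Gamma 0.616, Beta 0.392, Zeta 0.344, Delta 0.304, Theta 0.225, Epsilon 0.114, Alpha 0.103.
The surplus seats go to Eta, Gamma, Beta.
Theta receives 1.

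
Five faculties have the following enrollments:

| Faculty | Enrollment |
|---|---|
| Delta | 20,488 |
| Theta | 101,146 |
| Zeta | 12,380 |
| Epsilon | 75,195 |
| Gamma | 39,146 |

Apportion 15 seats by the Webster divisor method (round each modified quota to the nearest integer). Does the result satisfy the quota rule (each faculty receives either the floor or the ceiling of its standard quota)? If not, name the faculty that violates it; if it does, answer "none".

Standard quotas: Delta 1.237, Theta 6.109, Zeta 0.748, Epsilon 4.542, Gamma 2.364.
Webster allocation: Delta 1, Theta 6, Zeta 1, Epsilon 5, Gamma 2.
Every allocation lies between the lower and upper quota.

none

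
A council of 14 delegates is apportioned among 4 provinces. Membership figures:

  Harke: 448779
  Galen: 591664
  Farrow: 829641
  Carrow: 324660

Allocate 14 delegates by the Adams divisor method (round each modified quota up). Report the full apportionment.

Harke 3; Galen 4; Farrow 5; Carrow 2

Standard divisor 2194744/14 ≈ 156767.429; standard quotas: Harke 2.863, Galen 3.774, Farrow 5.292, Carrow 2.071.
Rounding up gives 3, 4, 6, 3 = 16 seats, so the divisor must be adjusted.
With modified divisor 181600: modified quotas Harke 2.471, Galen 3.258, Farrow 4.569, Carrow 1.788.
Rounding up: Harke 3, Galen 4, Farrow 5, Carrow 2 (total 14).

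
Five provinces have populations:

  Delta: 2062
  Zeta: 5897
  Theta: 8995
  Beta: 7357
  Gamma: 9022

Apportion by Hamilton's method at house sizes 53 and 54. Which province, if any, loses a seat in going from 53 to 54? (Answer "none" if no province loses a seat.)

Zeta

At 53 seats: Delta 3, Zeta 10, Theta 14, Beta 12, Gamma 14.
At 54 seats: Delta 3, Zeta 9, Theta 15, Beta 12, Gamma 15.
Zeta drops from 10 to 9.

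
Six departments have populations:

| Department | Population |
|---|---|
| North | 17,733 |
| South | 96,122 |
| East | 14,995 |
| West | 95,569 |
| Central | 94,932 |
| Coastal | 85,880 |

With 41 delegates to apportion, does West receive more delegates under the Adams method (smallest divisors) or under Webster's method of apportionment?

Webster

Adams: North 2, South 10, East 2, West 9, Central 9, Coastal 9.
Webster: North 2, South 10, East 1, West 10, Central 9, Coastal 9.
West gets 9 under Adams and 10 under Webster.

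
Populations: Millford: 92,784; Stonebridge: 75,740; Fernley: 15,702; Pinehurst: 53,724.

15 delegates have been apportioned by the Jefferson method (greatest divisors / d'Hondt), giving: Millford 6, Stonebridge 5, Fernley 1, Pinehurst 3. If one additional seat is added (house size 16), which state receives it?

Pinehurst

Priority for the next seat is population ÷ (current seats + 1).
Priorities: Millford 13254.857, Stonebridge 12623.333, Fernley 7851.000, Pinehurst 13431.000.
Highest priority: Pinehurst.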